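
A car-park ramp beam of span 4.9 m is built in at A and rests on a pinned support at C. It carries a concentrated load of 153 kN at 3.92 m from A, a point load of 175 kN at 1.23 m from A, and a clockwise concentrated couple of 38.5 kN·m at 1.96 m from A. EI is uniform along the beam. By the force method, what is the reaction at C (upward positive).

R_C = 130.4 kN

Remove the prop at C; the released (primary) structure is a cantilever built in at A.
Free-end deflection of the primary structure under the applied loading (downward +):
  point load 153 at a = 3.92: Pa²(3L − a)/(6EI) = 4224/EI
  point load 175 at a = 1.23: Pa²(3L − a)/(6EI) = 594.4/EI
  clockwise couple 38.5 at a = 1.96: M₀a(2L − a)/(2EI) = 295.8/EI
  δ_0 = 5114/EI
Flexibility coefficient — unit upward force at C: δ_{CC} = L³/(3EI) = 39.22/EI.
The prop prevents deflection at C: R_C = δ_0/δ_{CC} = 5114/39.22 = 130.4 kN.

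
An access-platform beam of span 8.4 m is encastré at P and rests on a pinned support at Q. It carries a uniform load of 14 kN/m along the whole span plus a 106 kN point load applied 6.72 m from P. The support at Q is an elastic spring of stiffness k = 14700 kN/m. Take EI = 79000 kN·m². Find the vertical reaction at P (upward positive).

Remove the prop at Q; the released (primary) structure is a cantilever built in at P.
Free-end deflection of the primary structure under the applied loading (downward +):
  UDL 14: wL⁴/(8EI) = 8713/EI
  point load 106 at a = 6.72: Pa²(3L − a)/(6EI) = 14743/EI
  δ_0 = 23456/EI
Tip deflection under a unit load at Q: L³/(3EI) = 197.6/EI.
With EI = 79000 kN·m²: δ_0 = 0.29691 m and δ_{QQ} = 0.002501 m/kN.
Compatibility — the spring shortens by R_Q/k under the reaction it provides: δ_0 − R_Q·δ_{QQ} = R_Q/k. With 1/k = 0.000068 m/kN, R_Q = δ_0 / (δ_{QQ} + 1/k) = 0.29691 / (0.002501 + 0.000068) = 115.6 kN.
Vertical equilibrium: R_P = ΣP − R_Q = 223.6 − 115.6 = 108 kN.

R_P = 108 kN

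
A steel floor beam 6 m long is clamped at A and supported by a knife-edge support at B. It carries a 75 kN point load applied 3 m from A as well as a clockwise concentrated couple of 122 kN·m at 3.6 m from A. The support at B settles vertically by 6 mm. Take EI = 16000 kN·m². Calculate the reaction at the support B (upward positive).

R_B = 47.72 kN

Take the reaction at B as the redundant and release it; the primary structure is a cantilever fixed at A.
Downward deflection at the released point B due to the loads:
  point load 75 at a = 3: Pa²(3L − a)/(6EI) = 1688/EI
  clockwise couple 122 at a = 3.6: M₀a(2L − a)/(2EI) = 1845/EI
  δ_0 = 3532/EI
Tip deflection under a unit load at B: L³/(3EI) = 72/EI.
With EI = 16000 kN·m²: δ_0 = 0.22076 m and δ_{BB} = 0.0045 m/kN.
Compatibility — the beam at B must follow the support down by 0.006 m: δ_0 − R_B·δ_{BB} = 0.006, so R_B = (0.22076 − 0.006)/0.0045 = 47.72 kN.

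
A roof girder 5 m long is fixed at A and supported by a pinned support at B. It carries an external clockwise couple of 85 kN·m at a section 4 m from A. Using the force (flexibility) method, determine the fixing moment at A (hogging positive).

Release the roller at B. Primary structure: cantilever fixed at A.
Downward deflection at the released point B due to the loads:
  clockwise couple 85 at a = 4: M₀a(2L − a)/(2EI) = 1020/EI
Tip deflection under a unit load at B: L³/(3EI) = 41.67/EI.
The prop prevents deflection at B: R_B = δ_0/δ_{BB} = 1020/41.67 = 24.48 kN.
Moment equilibrium about A: M_A = Σ(load moments about A) − R_B·L = 85 − 24.48×5 = -37.4 kN·m.

M_A = -37.4 kN·m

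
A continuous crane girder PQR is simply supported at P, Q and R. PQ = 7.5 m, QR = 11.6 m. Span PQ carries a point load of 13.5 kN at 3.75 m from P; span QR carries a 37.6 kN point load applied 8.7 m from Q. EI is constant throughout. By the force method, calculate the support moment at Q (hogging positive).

Release continuity at Q by inserting a hinge; the redundant is the internal moment M_Q. The primary structure is two simply-supported spans PQ and QR.
Discontinuity in slope at Q on the released structure — sum the simple-span end rotations:
  span PQ: point load 13.5 at a = 3.75: Pab(L + a)/(6LEI) = 47.46/EI
  span QR: point load 37.6 at a = 8.7: Pab(L + b)/(6LEI) = 197.6/EI
  relative rotation θ_0 = (47.46 + 197.6)/EI = 245.1/EI
A unit hogging moment at Q produces rotation L₁/(3EI) + L₂/(3EI) = 6.367/EI.
Slope continuity at Q: θ_0 = M_Q·6.367/EI, so M_Q = 245.1/6.367 = 38.5 kN·m (hogging).

M_Q = 38.5 kN·m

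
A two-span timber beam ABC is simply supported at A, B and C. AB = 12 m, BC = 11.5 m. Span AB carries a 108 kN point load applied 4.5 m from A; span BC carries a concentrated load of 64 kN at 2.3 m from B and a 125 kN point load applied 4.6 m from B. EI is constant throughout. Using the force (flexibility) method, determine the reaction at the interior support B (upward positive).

R_B = 216.7 kN

Insert a hinge at B; M_B is the redundant, and each span becomes simply supported.
Rotations at B on the released spans (each span's end-slope, ×1/EI):
  span AB: point load 108 at a = 4.5: Pab(L + a)/(6LEI) = 835.3/EI
  span BC: point load 64 at a = 2.3: Pab(L + b)/(6LEI) = 406.3/EI
  span BC: point load 125 at a = 4.6: Pab(L + b)/(6LEI) = 1058/EI
  relative rotation θ_0 = (835.3 + 1464)/EI = 2300/EI
A unit hogging moment at B produces rotation L₁/(3EI) + L₂/(3EI) = 7.833/EI.
Slope continuity at B: θ_0 = M_B·7.833/EI, so M_B = 2300/7.833 = 293.6 kN·m (hogging).
Span AB, ΣM about A with M_B applied at B: R_B^{AB}·12 = 486 + 293.6, so R_B^{AB} = 64.96 kN and R_A = 108 − 64.96 = 43.04 kN.
Span BC, ΣM about C: R_B^{BC}·11.5 = 1451 + 293.6, so R_B^{BC} = 151.7 kN and R_C = 189 − 151.7 = 37.27 kN.
R_B = 64.96 + 151.7 = 216.7 kN.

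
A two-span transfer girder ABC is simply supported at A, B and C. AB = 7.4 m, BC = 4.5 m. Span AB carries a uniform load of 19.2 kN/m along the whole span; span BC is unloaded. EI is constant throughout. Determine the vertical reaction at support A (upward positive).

R_A = 60 kN

Release continuity at B by inserting a hinge; the redundant is the internal moment M_B. The primary structure is two simply-supported spans AB and BC.
End slopes at the hinge B, treating each span as simply supported:
  span AB: UDL 19.2: wL³/(24EI) = 324.2/EI
  relative rotation θ_0 = (324.2 + 0)/EI = 324.2/EI
A unit hogging moment at B produces rotation L₁/(3EI) + L₂/(3EI) = 3.967/EI.
Compatibility: M_B·(L₁+L₂)/(3EI) = θ_0, giving M_B = 81.73 kN·m (hogging).
Span AB, ΣM about A with M_B applied at B: R_B^{AB}·7.4 = 525.7 + 81.73, so R_B^{AB} = 82.08 kN and R_A = 142.1 − 82.08 = 60 kN.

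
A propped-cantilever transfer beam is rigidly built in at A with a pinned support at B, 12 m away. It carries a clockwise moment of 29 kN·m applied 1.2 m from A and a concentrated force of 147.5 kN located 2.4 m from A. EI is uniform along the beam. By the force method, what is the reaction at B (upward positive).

R_B = 8.949 kN

Release the roller at B. Primary structure: cantilever fixed at A.
Downward deflection at the released point B due to the loads:
  clockwise couple 29 at a = 1.2: M₀a(2L − a)/(2EI) = 396.7/EI
  point load 147.5 at a = 2.4: Pa²(3L − a)/(6EI) = 4758/EI
  δ_0 = 5154/EI
Flexibility coefficient — unit upward force at B: δ_{BB} = L³/(3EI) = 576/EI.
The prop prevents deflection at B: R_B = δ_0/δ_{BB} = 5154/576 = 8.949 kN.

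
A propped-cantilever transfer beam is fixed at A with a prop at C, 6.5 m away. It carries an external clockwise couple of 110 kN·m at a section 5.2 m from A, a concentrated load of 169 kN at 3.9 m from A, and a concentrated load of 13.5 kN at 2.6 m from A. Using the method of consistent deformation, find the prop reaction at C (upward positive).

Choose R_C as the redundant. The primary structure is the cantilever fixed at A.
Free-end deflection of the primary structure under the applied loading (downward +):
  clockwise couple 110 at a = 5.2: M₀a(2L − a)/(2EI) = 2231/EI
  point load 169 at a = 3.9: Pa²(3L − a)/(6EI) = 6683/EI
  point load 13.5 at a = 2.6: Pa²(3L − a)/(6EI) = 257/EI
  δ_0 = 9171/EI
Flexibility coefficient — unit upward force at C: δ_{CC} = L³/(3EI) = 91.54/EI.
The prop prevents deflection at C: R_C = δ_0/δ_{CC} = 9171/91.54 = 100.2 kN.

R_C = 100.2 kN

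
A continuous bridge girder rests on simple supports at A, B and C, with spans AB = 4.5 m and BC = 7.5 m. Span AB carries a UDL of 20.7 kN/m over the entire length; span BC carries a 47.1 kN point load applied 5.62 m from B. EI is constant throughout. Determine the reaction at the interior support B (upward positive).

Take M_B as the redundant. Released structure: two simple spans AB and BC with a hinge at B.
Rotations at B on the released spans (each span's end-slope, ×1/EI):
  span AB: UDL 20.7: wL³/(24EI) = 78.6/EI
  span BC: point load 47.1 at a = 5.62: Pab(L + b)/(6LEI) = 103.7/EI
  relative rotation θ_0 = (78.6 + 103.7)/EI = 182.3/EI
A unit hogging moment at B produces rotation L₁/(3EI) + L₂/(3EI) = 4/EI.
Compatibility: M_B·(L₁+L₂)/(3EI) = θ_0, giving M_B = 45.58 kN·m (hogging).
Span AB, ΣM about A with M_B applied at B: R_B^{AB}·4.5 = 209.6 + 45.58, so R_B^{AB} = 56.7 kN and R_A = 93.15 − 56.7 = 36.45 kN.
Span BC, ΣM about C: R_B^{BC}·7.5 = 88.55 + 45.58, so R_B^{BC} = 17.88 kN and R_C = 47.1 − 17.88 = 29.22 kN.
R_B = 56.7 + 17.88 = 74.59 kN.

R_B = 74.59 kN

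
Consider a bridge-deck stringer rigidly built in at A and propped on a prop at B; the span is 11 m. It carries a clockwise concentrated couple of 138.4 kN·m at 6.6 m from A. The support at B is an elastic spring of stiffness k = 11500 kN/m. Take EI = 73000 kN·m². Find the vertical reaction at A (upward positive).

R_A = -15.63 kN

Remove the prop at B; the released (primary) structure is a cantilever built in at A.
Deflection at B on the released cantilever, summing each load's contribution:
  clockwise couple 138.4 at a = 6.6: M₀a(2L − a)/(2EI) = 7033/EI
Flexibility coefficient — unit upward force at B: δ_{BB} = L³/(3EI) = 443.7/EI.
With EI = 73000 kN·m²: δ_0 = 0.096349 m and δ_{BB} = 0.006078 m/kN.
Compatibility — the spring shortens by R_B/k under the reaction it provides: δ_0 − R_B·δ_{BB} = R_B/k. With 1/k = 0.000087 m/kN, R_B = δ_0 / (δ_{BB} + 1/k) = 0.096349 / (0.006078 + 0.000087) = 15.63 kN.
Vertical equilibrium: R_A = ΣP − R_B = 0 − 15.63 = -15.63 kN.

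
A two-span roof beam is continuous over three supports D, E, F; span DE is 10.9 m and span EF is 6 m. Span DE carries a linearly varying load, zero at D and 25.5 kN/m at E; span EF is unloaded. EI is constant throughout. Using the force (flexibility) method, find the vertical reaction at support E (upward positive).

R_E = 126.3 kN

Release continuity at E by inserting a hinge; the redundant is the internal moment M_E. The primary structure is two simply-supported spans DE and EF.
Rotations at E on the released spans (each span's end-slope, ×1/EI):
  span DE: triangular load, peak 25.5: w₀L³/(45EI) = 733.8/EI
  relative rotation θ_0 = (733.8 + 0)/EI = 733.8/EI
A unit hogging moment at E produces rotation L₁/(3EI) + L₂/(3EI) = 5.633/EI.
Slope continuity at E: θ_0 = M_E·5.633/EI, so M_E = 733.8/5.633 = 130.3 kN·m (hogging).
Span DE, ΣM about D with M_E applied at E: R_E^{DE}·10.9 = 1010 + 130.3, so R_E^{DE} = 104.6 kN and R_D = 139 − 104.6 = 34.37 kN.
Span EF, ΣM about F: R_E^{EF}·6 = 0 + 130.3, so R_E^{EF} = 21.71 kN and R_F = 0 − 21.71 = -21.71 kN.
R_E = 104.6 + 21.71 = 126.3 kN.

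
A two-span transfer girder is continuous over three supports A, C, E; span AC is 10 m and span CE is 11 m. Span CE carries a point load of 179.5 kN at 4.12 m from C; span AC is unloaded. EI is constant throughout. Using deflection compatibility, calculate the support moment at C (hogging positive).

Take M_C as the redundant. Released structure: two simple spans AC and CE with a hinge at C.
Discontinuity in slope at C on the released structure — sum the simple-span end rotations:
  span CE: point load 179.5 at a = 4.12: Pab(L + b)/(6LEI) = 1378/EI
  relative rotation θ_0 = (0 + 1378)/EI = 1378/EI
A unit hogging moment at C produces rotation L₁/(3EI) + L₂/(3EI) = 7/EI.
Compatibility: M_C·(L₁+L₂)/(3EI) = θ_0, giving M_C = 196.9 kN·m (hogging).

M_C = 196.9 kN·m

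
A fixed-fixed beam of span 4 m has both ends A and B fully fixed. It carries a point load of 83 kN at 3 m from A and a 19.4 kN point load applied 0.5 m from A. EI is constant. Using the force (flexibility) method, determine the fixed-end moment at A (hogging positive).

Release both end moments; the primary structure is a simply-supported span AB with redundants M_A and M_B.
End rotations of the released simple span under the applied load (×1/EI):
  at A: point load 83 at a = 3: Pab(L + b)/(6LEI) = 51.88/EI
  at B: point load 83 at a = 3: Pab(L + a)/(6LEI) = 72.62/EI
  at A: point load 19.4 at a = 0.5: Pab(L + b)/(6LEI) = 10.61/EI
  at B: point load 19.4 at a = 0.5: Pab(L + a)/(6LEI) = 6.366/EI
  θ_A0 = 62.48/EI,  θ_B0 = 78.99/EI
Flexibility coefficients: a unit moment at one end gives L/(3EI) there and L/(6EI) at the far end, so f₁₁ = f₂₂ = 1.333/EI and f₁₂ = f₂₁ = 0.6667/EI.
Compatibility — zero rotation at each built-in end:
  1.333 M_A + 0.6667 M_B = 62.48
  0.6667 M_A + 1.333 M_B = 78.99
Solving the pair gives M_A = 22.99 kN·m and M_B = 47.75 kN·m (hogging).

M_A = 22.99 kN·m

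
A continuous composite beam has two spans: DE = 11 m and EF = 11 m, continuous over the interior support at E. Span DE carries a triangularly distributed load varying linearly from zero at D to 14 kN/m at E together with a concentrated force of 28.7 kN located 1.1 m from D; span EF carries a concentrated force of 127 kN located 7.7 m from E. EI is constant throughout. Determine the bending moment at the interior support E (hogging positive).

Insert a hinge at E; M_E is the redundant, and each span becomes simply supported.
Discontinuity in slope at E on the released structure — sum the simple-span end rotations:
  span DE: triangular load, peak 14: w₀L³/(45EI) = 414.1/EI
  span DE: point load 28.7 at a = 1.1: Pab(L + a)/(6LEI) = 57.3/EI
  span EF: point load 127 at a = 7.7: Pab(L + b)/(6LEI) = 699.2/EI
  relative rotation θ_0 = (471.4 + 699.2)/EI = 1171/EI
A unit hogging moment at E produces rotation L₁/(3EI) + L₂/(3EI) = 7.333/EI.
Slope continuity at E: θ_0 = M_E·7.333/EI, so M_E = 1171/7.333 = 159.6 kN·m (hogging).

M_E = 159.6 kN·m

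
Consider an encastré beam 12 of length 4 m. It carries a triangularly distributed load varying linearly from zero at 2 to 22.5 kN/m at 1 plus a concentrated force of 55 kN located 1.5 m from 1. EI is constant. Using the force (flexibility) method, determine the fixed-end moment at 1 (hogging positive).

M_1 = 50.23 kN·m

Release both end moments; the primary structure is a simply-supported span 12 with redundants M_1 and M_2.
On the primary (simply-supported) span, the end slopes from the loading are:
  at 1: triangular load, peak 22.5: w₀L³/(45EI) = 32/EI
  at 2: triangular load, peak 22.5: 7w₀L³/(360EI) = 28/EI
  at 1: point load 55 at a = 1.5: Pab(L + b)/(6LEI) = 55.86/EI
  at 2: point load 55 at a = 1.5: Pab(L + a)/(6LEI) = 47.27/EI
  θ_10 = 87.86/EI,  θ_20 = 75.27/EI
Flexibility coefficients: a unit moment at one end gives L/(3EI) there and L/(6EI) at the far end, so f₁₁ = f₂₂ = 1.333/EI and f₁₂ = f₂₁ = 0.6667/EI.
Compatibility — zero rotation at each built-in end:
  1.333 M_1 + 0.6667 M_2 = 87.86
  0.6667 M_1 + 1.333 M_2 = 75.27
Solving the pair gives M_1 = 50.23 kN·m and M_2 = 31.34 kN·m (hogging).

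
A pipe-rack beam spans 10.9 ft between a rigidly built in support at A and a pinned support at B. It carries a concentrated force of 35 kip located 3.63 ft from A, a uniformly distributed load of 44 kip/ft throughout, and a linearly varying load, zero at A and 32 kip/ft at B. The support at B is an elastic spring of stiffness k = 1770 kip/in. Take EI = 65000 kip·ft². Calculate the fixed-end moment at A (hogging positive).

Remove the prop at B; the released (primary) structure is a cantilever built in at A.
Primary-structure tip deflection at B by superposition:
  point load 35 at a = 3.63: Pa²(3L − a)/(6EI) = 2234/EI
  UDL 44: wL⁴/(8EI) = 77637/EI
  triangular load, peak 32 at the free end: 11w₀L⁴/(120EI) = 41406/EI
  δ_0 = 121278/EI
Flexibility coefficient — unit upward force at B: δ_{BB} = L³/(3EI) = 431.7/EI.
With EI = 65000 kip·ft²: δ_0 = 1.8658 ft and δ_{BB} = 0.006641 ft/kip.
Compatibility — the spring shortens by R_B/k under the reaction it provides: δ_0 − R_B·δ_{BB} = R_B/k. With 1/k = 1/(1770×12) ft/kip = 0.000047 ft/kip, R_B = δ_0 / (δ_{BB} + 1/k) = 1.8658 / (0.006641 + 0.000047) = 279 kip.
Moment equilibrium about A: M_A = Σ(load moments about A) − R_B·L = 4008 − 279×10.9 = 967.4 kip·ft.

M_A = 967.4 kip·ft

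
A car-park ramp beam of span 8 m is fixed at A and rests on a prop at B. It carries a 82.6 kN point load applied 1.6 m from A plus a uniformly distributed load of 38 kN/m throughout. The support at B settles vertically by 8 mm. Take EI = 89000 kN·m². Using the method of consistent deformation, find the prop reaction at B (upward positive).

R_B = 114.5 kN

Take the reaction at B as the redundant and release it; the primary structure is a cantilever fixed at A.
Primary-structure tip deflection at B by superposition:
  point load 82.6 at a = 1.6: Pa²(3L − a)/(6EI) = 789.4/EI
  UDL 38: wL⁴/(8EI) = 19456/EI
  δ_0 = 20245/EI
Flexibility coefficient — unit upward force at B: δ_{BB} = L³/(3EI) = 170.7/EI.
With EI = 89000 kN·m²: δ_0 = 0.22748 m and δ_{BB} = 0.001918 m/kN.
Compatibility — the beam at B must follow the support down by 0.008 m: δ_0 − R_B·δ_{BB} = 0.008, so R_B = (0.22748 − 0.008)/0.001918 = 114.5 kN.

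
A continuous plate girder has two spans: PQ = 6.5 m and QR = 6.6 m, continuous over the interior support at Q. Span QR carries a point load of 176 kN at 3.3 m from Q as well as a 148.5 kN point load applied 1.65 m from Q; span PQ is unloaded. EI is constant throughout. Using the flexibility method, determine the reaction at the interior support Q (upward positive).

Release continuity at Q by inserting a hinge; the redundant is the internal moment M_Q. The primary structure is two simply-supported spans PQ and QR.
Rotations at Q on the released spans (each span's end-slope, ×1/EI):
  span QR: point load 176 at a = 3.3: Pab(L + b)/(6LEI) = 479.2/EI
  span QR: point load 148.5 at a = 1.65: Pab(L + b)/(6LEI) = 353.8/EI
  relative rotation θ_0 = (0 + 832.9)/EI = 832.9/EI
A unit hogging moment at Q produces rotation L₁/(3EI) + L₂/(3EI) = 4.367/EI.
Compatibility: M_Q·(L₁+L₂)/(3EI) = θ_0, giving M_Q = 190.7 kN·m (hogging).
Span PQ, ΣM about P with M_Q applied at Q: R_Q^{PQ}·6.5 = 0 + 190.7, so R_Q^{PQ} = 29.35 kN and R_P = 0 − 29.35 = -29.35 kN.
Span QR, ΣM about R: R_Q^{QR}·6.6 = 1316 + 190.7, so R_Q^{QR} = 228.3 kN and R_R = 324.5 − 228.3 = 96.22 kN.
R_Q = 29.35 + 228.3 = 257.6 kN.

R_Q = 257.6 kN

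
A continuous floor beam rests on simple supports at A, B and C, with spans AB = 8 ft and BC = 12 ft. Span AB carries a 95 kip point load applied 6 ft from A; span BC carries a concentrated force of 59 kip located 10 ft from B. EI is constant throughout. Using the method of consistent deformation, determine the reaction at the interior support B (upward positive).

R_B = 98.64 kip

Take M_B as the redundant. Released structure: two simple spans AB and BC with a hinge at B.
End slopes at the hinge B, treating each span as simply supported:
  span AB: point load 95 at a = 6: Pab(L + a)/(6LEI) = 332.5/EI
  span BC: point load 59 at a = 10: Pab(L + b)/(6LEI) = 229.4/EI
  relative rotation θ_0 = (332.5 + 229.4)/EI = 561.9/EI
A unit hogging moment at B produces rotation L₁/(3EI) + L₂/(3EI) = 6.667/EI.
Slope continuity at B: θ_0 = M_B·6.667/EI, so M_B = 561.9/6.667 = 84.29 kip·ft (hogging).
Span AB, ΣM about A with M_B applied at B: R_B^{AB}·8 = 570 + 84.29, so R_B^{AB} = 81.79 kip and R_A = 95 − 81.79 = 13.21 kip.
Span BC, ΣM about C: R_B^{BC}·12 = 118 + 84.29, so R_B^{BC} = 16.86 kip and R_C = 59 − 16.86 = 42.14 kip.
R_B = 81.79 + 16.86 = 98.64 kip.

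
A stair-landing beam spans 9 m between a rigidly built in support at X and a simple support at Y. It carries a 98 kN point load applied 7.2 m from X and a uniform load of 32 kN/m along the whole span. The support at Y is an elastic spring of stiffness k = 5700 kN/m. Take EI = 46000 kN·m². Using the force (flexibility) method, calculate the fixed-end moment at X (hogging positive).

Remove the prop at Y; the released (primary) structure is a cantilever built in at X.
Downward deflection at the released point Y due to the loads:
  point load 98 at a = 7.2: Pa²(3L − a)/(6EI) = 16765/EI
  UDL 32: wL⁴/(8EI) = 26244/EI
  δ_0 = 43009/EI
Tip deflection under a unit load at Y: L³/(3EI) = 243/EI.
With EI = 46000 kN·m²: δ_0 = 0.93498 m and δ_{YY} = 0.005283 m/kN.
Compatibility — the spring shortens by R_Y/k under the reaction it provides: δ_0 − R_Y·δ_{YY} = R_Y/k. With 1/k = 0.000175 m/kN, R_Y = δ_0 / (δ_{YY} + 1/k) = 0.93498 / (0.005283 + 0.000175) = 171.3 kN.
Moment equilibrium about X: M_X = Σ(load moments about X) − R_Y·L = 2002 − 171.3×9 = 459.9 kN·m.

M_X = 459.9 kN·m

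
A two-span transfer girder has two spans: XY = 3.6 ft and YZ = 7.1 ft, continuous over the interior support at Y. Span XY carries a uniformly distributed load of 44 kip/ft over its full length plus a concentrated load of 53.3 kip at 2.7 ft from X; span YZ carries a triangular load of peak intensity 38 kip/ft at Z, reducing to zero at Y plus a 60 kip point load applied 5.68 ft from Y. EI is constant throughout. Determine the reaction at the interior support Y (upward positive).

R_Y = 233 kip

Insert a hinge at Y; M_Y is the redundant, and each span becomes simply supported.
Discontinuity in slope at Y on the released structure — sum the simple-span end rotations:
  span XY: UDL 44: wL³/(24EI) = 85.54/EI
  span XY: point load 53.3 at a = 2.7: Pab(L + a)/(6LEI) = 37.78/EI
  span YZ: triangular load, peak 38: 7w₀L³/(360EI) = 264.5/EI
  span YZ: point load 60 at a = 5.68: Pab(L + b)/(6LEI) = 96.79/EI
  relative rotation θ_0 = (123.3 + 361.2)/EI = 484.6/EI
A unit hogging moment at Y produces rotation L₁/(3EI) + L₂/(3EI) = 3.567/EI.
Slope continuity at Y: θ_0 = M_Y·3.567/EI, so M_Y = 484.6/3.567 = 135.9 kip·ft (hogging).
Span XY, ΣM about X with M_Y applied at Y: R_Y^{XY}·3.6 = 429 + 135.9, so R_Y^{XY} = 156.9 kip and R_X = 211.7 − 156.9 = 54.79 kip.
Span YZ, ΣM about Z: R_Y^{YZ}·7.1 = 404.5 + 135.9, so R_Y^{YZ} = 76.1 kip and R_Z = 194.9 − 76.1 = 118.8 kip.
R_Y = 156.9 + 76.1 = 233 kip.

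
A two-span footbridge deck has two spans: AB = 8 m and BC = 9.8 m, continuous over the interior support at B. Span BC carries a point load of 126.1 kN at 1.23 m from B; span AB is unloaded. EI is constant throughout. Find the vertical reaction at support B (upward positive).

R_B = 126.2 kN

Insert a hinge at B; M_B is the redundant, and each span becomes simply supported.
Discontinuity in slope at B on the released structure — sum the simple-span end rotations:
  span BC: point load 126.1 at a = 1.23: Pab(L + b)/(6LEI) = 415.3/EI
  relative rotation θ_0 = (0 + 415.3)/EI = 415.3/EI
A unit hogging moment at B produces rotation L₁/(3EI) + L₂/(3EI) = 5.933/EI.
Compatibility: M_B·(L₁+L₂)/(3EI) = θ_0, giving M_B = 69.99 kN·m (hogging).
Span AB, ΣM about A with M_B applied at B: R_B^{AB}·8 = 0 + 69.99, so R_B^{AB} = 8.749 kN and R_A = 0 − 8.749 = -8.749 kN.
Span BC, ΣM about C: R_B^{BC}·9.8 = 1081 + 69.99, so R_B^{BC} = 117.4 kN and R_C = 126.1 − 117.4 = 8.685 kN.
R_B = 8.749 + 117.4 = 126.2 kN.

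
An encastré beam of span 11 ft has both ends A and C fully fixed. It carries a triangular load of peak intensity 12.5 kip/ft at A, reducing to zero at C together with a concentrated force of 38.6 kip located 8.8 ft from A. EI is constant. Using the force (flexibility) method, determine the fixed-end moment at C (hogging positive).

Take the two fixed-end moments M_A, M_C as redundants; the released structure is the simple span AC.
Simple-span end rotations at A and C under the given loads:
  at A: triangular load, peak 12.5: w₀L³/(45EI) = 369.7/EI
  at C: triangular load, peak 12.5: 7w₀L³/(360EI) = 323.5/EI
  at A: point load 38.6 at a = 8.8: Pab(L + b)/(6LEI) = 149.5/EI
  at C: point load 38.6 at a = 8.8: Pab(L + a)/(6LEI) = 224.2/EI
  θ_A0 = 519.2/EI,  θ_C0 = 547.7/EI
Flexibility coefficients: a unit moment at one end gives L/(3EI) there and L/(6EI) at the far end, so f₁₁ = f₂₂ = 3.667/EI and f₁₂ = f₂₁ = 1.833/EI.
Compatibility — zero rotation at each built-in end:
  3.667 M_A + 1.833 M_C = 519.2
  1.833 M_A + 3.667 M_C = 547.7
Solving the pair gives M_A = 89.21 kip·ft and M_C = 104.8 kip·ft (hogging).

M_C = 104.8 kip·ft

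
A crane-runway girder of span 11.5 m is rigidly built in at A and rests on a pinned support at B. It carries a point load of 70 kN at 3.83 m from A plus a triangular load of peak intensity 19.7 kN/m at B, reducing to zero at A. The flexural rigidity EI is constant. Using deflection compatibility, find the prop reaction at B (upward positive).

Choose R_B as the redundant. The primary structure is the cantilever fixed at A.
Primary-structure tip deflection at B by superposition:
  point load 70 at a = 3.83: Pa²(3L − a)/(6EI) = 5249/EI
  triangular load, peak 19.7 at the free end: 11w₀L⁴/(120EI) = 31584/EI
  δ_0 = 36833/EI
Flexibility coefficient — unit upward force at B: δ_{BB} = L³/(3EI) = 507/EI.
The prop prevents deflection at B: R_B = δ_0/δ_{BB} = 36833/507 = 72.65 kN.

R_B = 72.65 kN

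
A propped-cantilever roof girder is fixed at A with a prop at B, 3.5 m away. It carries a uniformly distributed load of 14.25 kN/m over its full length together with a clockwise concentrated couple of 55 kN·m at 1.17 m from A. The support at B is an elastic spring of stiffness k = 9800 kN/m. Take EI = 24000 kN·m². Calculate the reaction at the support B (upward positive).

R_B = 27.17 kN

Release the roller at B. Primary structure: cantilever fixed at A.
Downward deflection at the released point B due to the loads:
  UDL 14.25: wL⁴/(8EI) = 267.3/EI
  clockwise couple 55 at a = 1.17: M₀a(2L − a)/(2EI) = 187.6/EI
  δ_0 = 454.9/EI
Tip deflection under a unit load at B: L³/(3EI) = 14.29/EI.
With EI = 24000 kN·m²: δ_0 = 0.018953 m and δ_{BB} = 0.000595 m/kN.
Compatibility — the spring shortens by R_B/k under the reaction it provides: δ_0 − R_B·δ_{BB} = R_B/k. With 1/k = 0.000102 m/kN, R_B = δ_0 / (δ_{BB} + 1/k) = 0.018953 / (0.000595 + 0.000102) = 27.17 kN.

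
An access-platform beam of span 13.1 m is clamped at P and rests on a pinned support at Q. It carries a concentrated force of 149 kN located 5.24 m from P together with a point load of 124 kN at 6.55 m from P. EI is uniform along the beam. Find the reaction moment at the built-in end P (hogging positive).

Release the roller at Q. Primary structure: cantilever fixed at P.
Deflection at Q on the released cantilever, summing each load's contribution:
  point load 149 at a = 5.24: Pa²(3L − a)/(6EI) = 23224/EI
  point load 124 at a = 6.55: Pa²(3L − a)/(6EI) = 29038/EI
  δ_0 = 52262/EI
Flexibility coefficient — unit upward force at Q: δ_{QQ} = L³/(3EI) = 749.4/EI.
Compatibility at Q: δ_0 − R_Q·δ_{QQ} = 0, so R_Q = 52262/749.4 = 69.74 kN.
Moment equilibrium about P: M_P = Σ(load moments about P) − R_Q·L = 1593 − 69.74×13.1 = 679.3 kN·m.

M_P = 679.3 kN·m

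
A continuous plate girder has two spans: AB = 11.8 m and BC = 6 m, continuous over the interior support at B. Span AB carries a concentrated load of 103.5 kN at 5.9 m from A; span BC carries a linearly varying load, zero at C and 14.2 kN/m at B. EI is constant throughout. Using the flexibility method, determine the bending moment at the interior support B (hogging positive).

M_B = 163.3 kN·m

Take M_B as the redundant. Released structure: two simple spans AB and BC with a hinge at B.
Discontinuity in slope at B on the released structure — sum the simple-span end rotations:
  span AB: point load 103.5 at a = 5.9: Pab(L + a)/(6LEI) = 900.7/EI
  span BC: triangular load, peak 14.2: w₀L³/(45EI) = 68.16/EI
  relative rotation θ_0 = (900.7 + 68.16)/EI = 968.9/EI
A unit hogging moment at B produces rotation L₁/(3EI) + L₂/(3EI) = 5.933/EI.
Slope continuity at B: θ_0 = M_B·5.933/EI, so M_B = 968.9/5.933 = 163.3 kN·m (hogging).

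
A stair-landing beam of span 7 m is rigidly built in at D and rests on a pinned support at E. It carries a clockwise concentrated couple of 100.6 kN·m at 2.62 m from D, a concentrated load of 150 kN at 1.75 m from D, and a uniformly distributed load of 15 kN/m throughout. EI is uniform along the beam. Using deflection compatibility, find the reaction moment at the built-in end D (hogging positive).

M_D = 272.9 kN·m

Release the roller at E. Primary structure: cantilever fixed at D.
Downward deflection at the released point E due to the loads:
  clockwise couple 100.6 at a = 2.62: M₀a(2L − a)/(2EI) = 1500/EI
  point load 150 at a = 1.75: Pa²(3L − a)/(6EI) = 1474/EI
  UDL 15: wL⁴/(8EI) = 4502/EI
  δ_0 = 7475/EI
Flexibility coefficient — unit upward force at E: δ_{EE} = L³/(3EI) = 114.3/EI.
Compatibility at E: δ_0 − R_E·δ_{EE} = 0, so R_E = 7475/114.3 = 65.38 kN.
Moment equilibrium about D: M_D = Σ(load moments about D) − R_E·L = 730.6 − 65.38×7 = 272.9 kN·m.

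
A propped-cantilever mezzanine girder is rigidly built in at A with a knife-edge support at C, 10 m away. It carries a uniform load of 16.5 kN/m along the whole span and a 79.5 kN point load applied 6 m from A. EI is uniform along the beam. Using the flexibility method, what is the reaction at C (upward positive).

Choose R_C as the redundant. The primary structure is the cantilever fixed at A.
Deflection at C on the released cantilever, summing each load's contribution:
  UDL 16.5: wL⁴/(8EI) = 20625/EI
  point load 79.5 at a = 6: Pa²(3L − a)/(6EI) = 11448/EI
  δ_0 = 32073/EI
Tip deflection under a unit load at C: L³/(3EI) = 333.3/EI.
Compatibility at C: δ_0 − R_C·δ_{CC} = 0, so R_C = 32073/333.3 = 96.22 kN.

R_C = 96.22 kN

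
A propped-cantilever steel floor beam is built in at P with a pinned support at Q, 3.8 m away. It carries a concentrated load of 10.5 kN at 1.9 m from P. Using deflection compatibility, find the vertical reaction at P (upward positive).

R_P = 7.219 kN

Release the roller at Q. Primary structure: cantilever fixed at P.
Deflection at Q on the released cantilever, summing each load's contribution:
  point load 10.5 at a = 1.9: Pa²(3L − a)/(6EI) = 60.02/EI
Tip deflection under a unit load at Q: L³/(3EI) = 18.29/EI.
Compatibility at Q: δ_0 − R_Q·δ_{QQ} = 0, so R_Q = 60.02/18.29 = 3.281 kN.
Vertical equilibrium: R_P = ΣP − R_Q = 10.5 − 3.281 = 7.219 kN.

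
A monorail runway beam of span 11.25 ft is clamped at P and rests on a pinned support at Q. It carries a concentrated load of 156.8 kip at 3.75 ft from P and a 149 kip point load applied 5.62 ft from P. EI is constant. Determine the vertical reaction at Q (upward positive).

Remove the prop at Q; the released (primary) structure is a cantilever built in at P.
Free-end deflection of the primary structure under the applied loading (downward +):
  point load 156.8 at a = 3.75: Pa²(3L − a)/(6EI) = 11025/EI
  point load 149 at a = 5.62: Pa²(3L − a)/(6EI) = 22064/EI
  δ_0 = 33089/EI
Tip deflection under a unit load at Q: L³/(3EI) = 474.6/EI.
Compatibility at Q: δ_0 − R_Q·δ_{QQ} = 0, so R_Q = 33089/474.6 = 69.72 kip.

R_Q = 69.72 kip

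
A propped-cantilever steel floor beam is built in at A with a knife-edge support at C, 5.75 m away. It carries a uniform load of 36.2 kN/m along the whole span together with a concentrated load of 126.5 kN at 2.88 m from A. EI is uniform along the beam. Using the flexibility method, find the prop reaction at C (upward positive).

Remove the prop at C; the released (primary) structure is a cantilever built in at A.
Deflection at C on the released cantilever, summing each load's contribution:
  UDL 36.2: wL⁴/(8EI) = 4946/EI
  point load 126.5 at a = 2.88: Pa²(3L − a)/(6EI) = 2513/EI
  δ_0 = 7459/EI
Tip deflection under a unit load at C: L³/(3EI) = 63.37/EI.
Compatibility at C: δ_0 − R_C·δ_{CC} = 0, so R_C = 7459/63.37 = 117.7 kN.

R_C = 117.7 kN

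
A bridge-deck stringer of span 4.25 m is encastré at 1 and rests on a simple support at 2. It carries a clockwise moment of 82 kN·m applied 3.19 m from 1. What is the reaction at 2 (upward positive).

R_2 = 27.14 kN

Release the roller at 2. Primary structure: cantilever fixed at 1.
Deflection at 2 on the released cantilever, summing each load's contribution:
  clockwise couple 82 at a = 3.19: M₀a(2L − a)/(2EI) = 694.5/EI
Tip deflection under a unit load at 2: L³/(3EI) = 25.59/EI.
The prop prevents deflection at 2: R_2 = δ_0/δ_{22} = 694.5/25.59 = 27.14 kN.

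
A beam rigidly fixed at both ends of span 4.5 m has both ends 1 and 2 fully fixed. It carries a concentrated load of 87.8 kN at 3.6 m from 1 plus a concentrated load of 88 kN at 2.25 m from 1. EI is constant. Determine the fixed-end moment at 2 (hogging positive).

Take the two fixed-end moments M_1, M_2 as redundants; the released structure is the simple span 12.
End rotations of the released simple span under the applied load (×1/EI):
  at 1: point load 87.8 at a = 3.6: Pab(L + b)/(6LEI) = 56.89/EI
  at 2: point load 87.8 at a = 3.6: Pab(L + a)/(6LEI) = 85.34/EI
  at 1: point load 88 at a = 2.25: Pab(L + b)/(6LEI) = 111.4/EI
  at 2: point load 88 at a = 2.25: Pab(L + a)/(6LEI) = 111.4/EI
  θ_10 = 168.3/EI,  θ_20 = 196.7/EI
Flexibility coefficients: a unit moment at one end gives L/(3EI) there and L/(6EI) at the far end, so f₁₁ = f₂₂ = 1.5/EI and f₁₂ = f₂₁ = 0.75/EI.
Compatibility — zero rotation at each built-in end:
  1.5 M_1 + 0.75 M_2 = 168.3
  0.75 M_1 + 1.5 M_2 = 196.7
Solving the pair gives M_1 = 62.14 kN·m and M_2 = 100.1 kN·m (hogging).

M_2 = 100.1 kN·m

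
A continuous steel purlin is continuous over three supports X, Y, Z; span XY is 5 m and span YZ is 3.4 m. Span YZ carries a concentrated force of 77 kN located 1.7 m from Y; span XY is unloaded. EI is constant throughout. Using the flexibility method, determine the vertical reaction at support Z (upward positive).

R_Z = 32.66 kN

Release continuity at Y by inserting a hinge; the redundant is the internal moment M_Y. The primary structure is two simply-supported spans XY and YZ.
Rotations at Y on the released spans (each span's end-slope, ×1/EI):
  span YZ: point load 77 at a = 1.7: Pab(L + b)/(6LEI) = 55.63/EI
  relative rotation θ_0 = (0 + 55.63)/EI = 55.63/EI
A unit hogging moment at Y produces rotation L₁/(3EI) + L₂/(3EI) = 2.8/EI.
Slope continuity at Y: θ_0 = M_Y·2.8/EI, so M_Y = 55.63/2.8 = 19.87 kN·m (hogging).
Span YZ, ΣM about Z: R_Y^{YZ}·3.4 = 130.9 + 19.87, so R_Y^{YZ} = 44.34 kN and R_Z = 77 − 44.34 = 32.66 kN.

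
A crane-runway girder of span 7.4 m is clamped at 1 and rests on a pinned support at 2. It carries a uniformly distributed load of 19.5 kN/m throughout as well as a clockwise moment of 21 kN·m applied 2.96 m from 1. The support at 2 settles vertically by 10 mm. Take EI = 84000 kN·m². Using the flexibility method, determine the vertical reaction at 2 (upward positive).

Take the reaction at 2 as the redundant and release it; the primary structure is a cantilever fixed at 1.
Deflection at 2 on the released cantilever, summing each load's contribution:
  UDL 19.5: wL⁴/(8EI) = 7309/EI
  clockwise couple 21 at a = 2.96: M₀a(2L − a)/(2EI) = 368/EI
  δ_0 = 7677/EI
Tip deflection under a unit load at 2: L³/(3EI) = 135.1/EI.
With EI = 84000 kN·m²: δ_0 = 0.091395 m and δ_{22} = 0.001608 m/kN.
Compatibility — the beam at 2 must follow the support down by 0.01 m: δ_0 − R_2·δ_{22} = 0.01, so R_2 = (0.091395 − 0.01)/0.001608 = 50.62 kN.

R_2 = 50.62 kN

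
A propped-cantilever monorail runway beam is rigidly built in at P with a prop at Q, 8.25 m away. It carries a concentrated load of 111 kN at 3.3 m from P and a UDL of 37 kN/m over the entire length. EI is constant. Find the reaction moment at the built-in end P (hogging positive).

Remove the prop at Q; the released (primary) structure is a cantilever built in at P.
Free-end deflection of the primary structure under the applied loading (downward +):
  point load 111 at a = 3.3: Pa²(3L − a)/(6EI) = 4321/EI
  UDL 37: wL⁴/(8EI) = 21425/EI
  δ_0 = 25747/EI
Tip deflection under a unit load at Q: L³/(3EI) = 187.2/EI.
The prop prevents deflection at Q: R_Q = δ_0/δ_{QQ} = 25747/187.2 = 137.6 kN.
Moment equilibrium about P: M_P = Σ(load moments about P) − R_Q·L = 1625 − 137.6×8.25 = 490.6 kN·m.

M_P = 490.6 kN·m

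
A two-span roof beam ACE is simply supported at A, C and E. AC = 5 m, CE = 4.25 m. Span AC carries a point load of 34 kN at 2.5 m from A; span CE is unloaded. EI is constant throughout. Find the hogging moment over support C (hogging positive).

M_C = 17.23 kN·m

Insert a hinge at C; M_C is the redundant, and each span becomes simply supported.
End slopes at the hinge C, treating each span as simply supported:
  span AC: point load 34 at a = 2.5: Pab(L + a)/(6LEI) = 53.12/EI
  relative rotation θ_0 = (53.12 + 0)/EI = 53.12/EI
A unit hogging moment at C produces rotation L₁/(3EI) + L₂/(3EI) = 3.083/EI.
Slope continuity at C: θ_0 = M_C·3.083/EI, so M_C = 53.12/3.083 = 17.23 kN·m (hogging).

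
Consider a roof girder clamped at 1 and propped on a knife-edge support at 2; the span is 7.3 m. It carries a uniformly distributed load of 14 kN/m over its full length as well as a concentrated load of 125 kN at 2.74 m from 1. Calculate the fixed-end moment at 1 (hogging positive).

M_1 = 267.1 kN·m

Remove the prop at 2; the released (primary) structure is a cantilever built in at 1.
Downward deflection at the released point 2 due to the loads:
  UDL 14: wL⁴/(8EI) = 4970/EI
  point load 125 at a = 2.74: Pa²(3L − a)/(6EI) = 2997/EI
  δ_0 = 7966/EI
Tip deflection under a unit load at 2: L³/(3EI) = 129.7/EI.
The prop prevents deflection at 2: R_2 = δ_0/δ_{22} = 7966/129.7 = 61.44 kN.
Moment equilibrium about 1: M_1 = Σ(load moments about 1) − R_2·L = 715.5 − 61.44×7.3 = 267.1 kN·m.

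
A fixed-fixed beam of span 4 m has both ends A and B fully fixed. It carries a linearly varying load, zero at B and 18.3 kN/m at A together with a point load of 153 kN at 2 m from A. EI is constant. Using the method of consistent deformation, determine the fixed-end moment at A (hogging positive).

Release both end moments; the primary structure is a simply-supported span AB with redundants M_A and M_B.
Simple-span end rotations at A and B under the given loads:
  at A: triangular load, peak 18.3: w₀L³/(45EI) = 26.03/EI
  at B: triangular load, peak 18.3: 7w₀L³/(360EI) = 22.77/EI
  at A: point load 153 at a = 2: Pab(L + b)/(6LEI) = 153/EI
  at B: point load 153 at a = 2: Pab(L + a)/(6LEI) = 153/EI
  θ_A0 = 179/EI,  θ_B0 = 175.8/EI
Flexibility coefficients: a unit moment at one end gives L/(3EI) there and L/(6EI) at the far end, so f₁₁ = f₂₂ = 1.333/EI and f₁₂ = f₂₁ = 0.6667/EI.
Compatibility — zero rotation at each built-in end:
  1.333 M_A + 0.6667 M_B = 179
  0.6667 M_A + 1.333 M_B = 175.8
Solving the pair gives M_A = 91.14 kN·m and M_B = 86.26 kN·m (hogging).

M_A = 91.14 kN·m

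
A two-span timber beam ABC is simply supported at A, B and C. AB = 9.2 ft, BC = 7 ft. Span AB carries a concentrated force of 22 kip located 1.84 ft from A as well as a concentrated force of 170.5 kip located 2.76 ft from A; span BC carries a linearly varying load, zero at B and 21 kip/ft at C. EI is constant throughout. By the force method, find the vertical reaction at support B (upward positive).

R_B = 119.9 kip

Take M_B as the redundant. Released structure: two simple spans AB and BC with a hinge at B.
Discontinuity in slope at B on the released structure — sum the simple-span end rotations:
  span AB: point load 22 at a = 1.84: Pab(L + a)/(6LEI) = 59.59/EI
  span AB: point load 170.5 at a = 2.76: Pab(L + a)/(6LEI) = 656.6/EI
  span BC: triangular load, peak 21: 7w₀L³/(360EI) = 140.1/EI
  relative rotation θ_0 = (716.2 + 140.1)/EI = 856.3/EI
A unit hogging moment at B produces rotation L₁/(3EI) + L₂/(3EI) = 5.4/EI.
Slope continuity at B: θ_0 = M_B·5.4/EI, so M_B = 856.3/5.4 = 158.6 kip·ft (hogging).
Span AB, ΣM about A with M_B applied at B: R_B^{AB}·9.2 = 511.1 + 158.6, so R_B^{AB} = 72.79 kip and R_A = 192.5 − 72.79 = 119.7 kip.
Span BC, ΣM about C: R_B^{BC}·7 = 171.5 + 158.6, so R_B^{BC} = 47.15 kip and R_C = 73.5 − 47.15 = 26.35 kip.
R_B = 72.79 + 47.15 = 119.9 kip.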